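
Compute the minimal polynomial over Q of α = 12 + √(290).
m_α(x) = x^2 - 24x - 146

From α - 12 = √(290), squaring gives (α - 12)^2 = 290, i.e. α^2 - 24α + 144 = 290, so α^2 - 24α - 146 = 0. The discriminant of x^2 - 24x - 146 is (-24)^2 - 4·(-146) = 576 + 584 = 1160, and 4·(290) is not a perfect square in Q since 290 is squarefree and ≠ 1. Hence x^2 - 24x - 146 is irreducible over Q and is the minimal polynomial of α.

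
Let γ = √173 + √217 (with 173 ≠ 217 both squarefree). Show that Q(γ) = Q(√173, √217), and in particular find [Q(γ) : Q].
[Q(γ) : Q] = 4 (equivalently, Q(γ) = Q(√173, √217))

Obviously Q(γ) ⊆ Q(√173, √217), and [Q(√173, √217):Q] = 4 (since 173, 217 are distinct squarefree integers > 1 with 37541 not a perfect square). To show equality we compute the minimal polynomial of γ. From γ = √173 + √217: γ^2 = 173 + 2√(37541) + 217 = 390 + 2√(37541), so γ^2 - 390 = 2√(37541); squaring, (γ^2 - 390)^2 = 4·37541, i.e. γ^4 - 780γ^2 + 152100 - 150164 = 0, i.e. γ^4 - 780γ^2 + 1936 = 0. So γ is a root of x^4 - 780x^2 + 1936. This polynomial is irreducible over Q: it has no rational root (each ±√173 ± √217 is irrational), and any factorization into two quadratics over Q would force √(37541) ∈ Q (pairing opposite roots) or √173, √217 ∈ Q (other pairings), all impossible. Hence [Q(γ):Q] = 4 = [Q(√173, √217):Q], so Q(γ) = Q(√173, √217).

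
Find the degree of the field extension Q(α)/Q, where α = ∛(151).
[Q(α):Q] = 3

The minimal polynomial of α is x^3 - 151, irreducible over Q since 151 is not a perfect cube (so x^3 - 151 has no rational root). Hence [Q(α):Q] = deg(m_α) = 3.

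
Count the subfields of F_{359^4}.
F_{359^4} has 3 subfields

The subfields of F_{p^n} are exactly the fields F_{p^d} for d | n (each is the fixed field of the unique index-d subgroup of Gal(F_{p^n}/F_p) ≅ Z/nZ). The divisors of n = 4 are {1, 2, 4}, giving 3 subfields: F_{359^1}, F_{359^2}, F_{359^4}.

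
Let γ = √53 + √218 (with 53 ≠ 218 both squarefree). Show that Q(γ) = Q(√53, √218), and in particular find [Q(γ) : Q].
[Q(γ) : Q] = 4 (equivalently, Q(γ) = Q(√53, √218))

Obviously Q(γ) ⊆ Q(√53, √218), and [Q(√53, √218):Q] = 4 (since 53, 218 are distinct squarefree integers > 1 with 11554 not a perfect square). To show equality we compute the minimal polynomial of γ. From γ = √53 + √218: γ^2 = 53 + 2√(11554) + 218 = 271 + 2√(11554), so γ^2 - 271 = 2√(11554); squaring, (γ^2 - 271)^2 = 4·11554, i.e. γ^4 - 542γ^2 + 73441 - 46216 = 0, i.e. γ^4 - 542γ^2 + 27225 = 0. So γ is a root of x^4 - 542x^2 + 27225. This polynomial is irreducible over Q: it has no rational root (each ±√53 ± √218 is irrational), and any factorization into two quadratics over Q would force √(11554) ∈ Q (pairing opposite roots) or √53, √218 ∈ Q (other pairings), all impossible. Hence [Q(γ):Q] = 4 = [Q(√53, √218):Q], so Q(γ) = Q(√53, √218).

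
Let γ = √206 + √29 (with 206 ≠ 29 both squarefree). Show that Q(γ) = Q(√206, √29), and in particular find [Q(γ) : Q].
[Q(γ) : Q] = 4 (equivalently, Q(γ) = Q(√206, √29))

Obviously Q(γ) ⊆ Q(√206, √29), and [Q(√206, √29):Q] = 4 (since 206, 29 are distinct squarefree integers > 1 with 5974 not a perfect square). To show equality we compute the minimal polynomial of γ. From γ = √206 + √29: γ^2 = 206 + 2√(5974) + 29 = 235 + 2√(5974), so γ^2 - 235 = 2√(5974); squaring, (γ^2 - 235)^2 = 4·5974, i.e. γ^4 - 470γ^2 + 55225 - 23896 = 0, i.e. γ^4 - 470γ^2 + 31329 = 0. So γ is a root of x^4 - 470x^2 + 31329. This polynomial is irreducible over Q: it has no rational root (each ±√206 ± √29 is irrational), and any factorization into two quadratics over Q would force √(5974) ∈ Q (pairing opposite roots) or √206, √29 ∈ Q (other pairings), all impossible. Hence [Q(γ):Q] = 4 = [Q(√206, √29):Q], so Q(γ) = Q(√206, √29).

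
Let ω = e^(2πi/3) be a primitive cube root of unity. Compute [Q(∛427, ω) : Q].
[Q(∛427, ω) : Q] = 6

[Q(∛427):Q] = 3 (min poly x^3 - 427, irreducible since 427 is not a perfect cube). [Q(ω):Q] = 2 (min poly x^2 + x + 1). Since Q(∛427) ⊂ R and ω ∉ R, we have ω ∉ Q(∛427), so x^2 + x + 1 remains irreducible over Q(∛427) and [Q(∛427, ω) : Q(∛427)] = 2. By the tower law, [Q(∛427, ω) : Q] = 3 · 2 = 6. (In fact Q(∛427, ω) is the splitting field of x^3 - 427 over Q.)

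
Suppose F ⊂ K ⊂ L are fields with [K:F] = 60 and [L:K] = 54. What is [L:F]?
[L:F] = 3240

The tower law says that for any tower of field extensions F ⊂ K ⊂ L with finite degrees, [L:F] = [L:K] · [K:F]. Here this gives [L:F] = 54 · 60 = 3240.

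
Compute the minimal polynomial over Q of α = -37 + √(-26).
m_α(x) = x^2 + 74x + 1395

From α + 37 = √(-26), squaring gives (α + 37)^2 = -26, i.e. α^2 + 74α + 1369 = -26, so α^2 + 74α + 1395 = 0. The discriminant of x^2 + 74x + 1395 is (74)^2 - 4·(1395) = 5476 - 5580 = -104, and 4·(-26) is not a perfect square in Q since -26 is squarefree and ≠ 1. Hence x^2 + 74x + 1395 is irreducible over Q and is the minimal polynomial of α.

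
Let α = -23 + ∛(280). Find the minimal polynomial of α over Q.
m_α(x) = x^3 + 69x^2 + 1587x + 11887

Set β = α + 23 = ∛(280), so β^3 = 280. Then (α + 23)^3 - 280 = 0, i.e. α is a root of g(x) = (x + 23)^3 - 280 = x^3 + 69x^2 + 1587x + 11887. Since g(x) = h(x + 23) where h(x) = x^3 - 280, and h is irreducible over Q (because 280 is not a perfect cube, so h has no rational root, and a monic cubic with no rational root is irreducible), g is also irreducible (irreducibility is preserved under the substitution x → x + 23). Hence m_α(x) = x^3 + 69x^2 + 1587x + 11887.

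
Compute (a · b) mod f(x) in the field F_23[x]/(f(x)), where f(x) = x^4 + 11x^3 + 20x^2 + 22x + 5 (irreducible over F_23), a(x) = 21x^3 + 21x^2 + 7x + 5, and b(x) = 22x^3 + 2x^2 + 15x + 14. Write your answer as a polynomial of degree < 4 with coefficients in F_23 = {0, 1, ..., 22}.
a · b ≡ 7x^3 + 4x^2 + 16x + 6 (mod f(x))

Multiply in F_23[x]: a(x)·b(x) = (21x^3 + 21x^2 + 7x + 5)·(22x^3 + 2x^2 + 15x + 14) = 2x^6 + 21x^5 + 5x^4 + 20x^3 + 18x^2 + 12x + 1. This has degree ≥ 4, so divide by f(x) over F_23: 2x^6 + 21x^5 + 5x^4 + 20x^3 + 18x^2 + 12x + 1 = (2x^2 + 22x + 22)·(x^4 + 11x^3 + 20x^2 + 22x + 5) + (7x^3 + 4x^2 + 16x + 6). Hence a·b ≡ 7x^3 + 4x^2 + 16x + 6 (mod f). (F_23[x]/(f) is a field with 23^4 = 279841 elements since f is irreducible of degree 4.)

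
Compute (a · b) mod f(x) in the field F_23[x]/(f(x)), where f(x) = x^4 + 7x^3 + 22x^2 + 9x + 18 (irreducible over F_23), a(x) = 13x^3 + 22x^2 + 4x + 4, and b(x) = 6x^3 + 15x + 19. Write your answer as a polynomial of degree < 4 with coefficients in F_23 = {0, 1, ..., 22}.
a · b ≡ 5x^3 + 15x^2 + 16x + 20 (mod f(x))

Multiply in F_23[x]: a(x)·b(x) = (13x^3 + 22x^2 + 4x + 4)·(6x^3 + 15x + 19) = 9x^6 + 17x^5 + 12x^4 + 3x^3 + 18x^2 + 21x + 7. This has degree ≥ 4, so divide by f(x) over F_23: 9x^6 + 17x^5 + 12x^4 + 3x^3 + 18x^2 + 21x + 7 = (9x^2 + 21)·(x^4 + 7x^3 + 22x^2 + 9x + 18) + (5x^3 + 15x^2 + 16x + 20). Hence a·b ≡ 5x^3 + 15x^2 + 16x + 20 (mod f). (F_23[x]/(f) is a field with 23^4 = 279841 elements since f is irreducible of degree 4.)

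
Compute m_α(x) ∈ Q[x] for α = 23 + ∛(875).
m_α(x) = x^3 - 69x^2 + 1587x - 13042

Set β = α - 23 = ∛(875), so β^3 = 875. Then (α - 23)^3 - 875 = 0, i.e. α is a root of g(x) = (x - 23)^3 - 875 = x^3 - 69x^2 + 1587x - 13042. Since g(x) = h(x - 23) where h(x) = x^3 - 875, and h is irreducible over Q (because 875 is not a perfect cube, so h has no rational root, and a monic cubic with no rational root is irreducible), g is also irreducible (irreducibility is preserved under the substitution x → x - 23). Hence m_α(x) = x^3 - 69x^2 + 1587x - 13042.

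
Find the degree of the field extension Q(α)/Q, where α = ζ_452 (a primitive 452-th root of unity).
[Q(α):Q] = 224

The minimal polynomial of ζ_452 over Q is the 452-th cyclotomic polynomial Φ_452(x), which is irreducible over Q and has degree φ(452) = 224. Hence [Q(α):Q] = φ(452) = 224.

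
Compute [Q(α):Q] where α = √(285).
[Q(α):Q] = 2

[Q(α):Q] equals the degree of the minimal polynomial of α. Here α^2 = 285 and x^2 - 285 is irreducible (d = 285 is squarefree, ≠ 1, hence not a square), so deg(m_α) = 2. Thus [Q(α):Q] = 2.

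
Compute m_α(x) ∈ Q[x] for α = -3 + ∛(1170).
m_α(x) = x^3 + 9x^2 + 27x - 1143

Set β = α + 3 = ∛(1170), so β^3 = 1170. Then (α + 3)^3 - 1170 = 0, i.e. α is a root of g(x) = (x + 3)^3 - 1170 = x^3 + 9x^2 + 27x - 1143. Since g(x) = h(x + 3) where h(x) = x^3 - 1170, and h is irreducible over Q (because 1170 is not a perfect cube, so h has no rational root, and a monic cubic with no rational root is irreducible), g is also irreducible (irreducibility is preserved under the substitution x → x + 3). Hence m_α(x) = x^3 + 9x^2 + 27x - 1143.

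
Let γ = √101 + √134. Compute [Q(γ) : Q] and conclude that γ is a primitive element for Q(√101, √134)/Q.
[Q(γ) : Q] = 4 (equivalently, Q(γ) = Q(√101, √134))

Obviously Q(γ) ⊆ Q(√101, √134), and [Q(√101, √134):Q] = 4 (since 101, 134 are distinct squarefree integers > 1 with 13534 not a perfect square). To show equality we compute the minimal polynomial of γ. From γ = √101 + √134: γ^2 = 101 + 2√(13534) + 134 = 235 + 2√(13534), so γ^2 - 235 = 2√(13534); squaring, (γ^2 - 235)^2 = 4·13534, i.e. γ^4 - 470γ^2 + 55225 - 54136 = 0, i.e. γ^4 - 470γ^2 + 1089 = 0. So γ is a root of x^4 - 470x^2 + 1089. This polynomial is irreducible over Q: it has no rational root (each ±√101 ± √134 is irrational), and any factorization into two quadratics over Q would force √(13534) ∈ Q (pairing opposite roots) or √101, √134 ∈ Q (other pairings), all impossible. Hence [Q(γ):Q] = 4 = [Q(√101, √134):Q], so Q(γ) = Q(√101, √134).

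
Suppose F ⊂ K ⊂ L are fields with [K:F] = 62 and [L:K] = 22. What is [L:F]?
[L:F] = 1364

The tower law says that for any tower of field extensions F ⊂ K ⊂ L with finite degrees, [L:F] = [L:K] · [K:F]. Here this gives [L:F] = 22 · 62 = 1364.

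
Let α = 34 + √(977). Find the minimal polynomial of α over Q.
m_α(x) = x^2 - 68x + 179

From α - 34 = √(977), squaring gives (α - 34)^2 = 977, i.e. α^2 - 68α + 1156 = 977, so α^2 - 68α + 179 = 0. The discriminant of x^2 - 68x + 179 is (-68)^2 - 4·(179) = 4624 - 716 = 3908, and 4·(977) is not a perfect square in Q since 977 is squarefree and ≠ 1. Hence x^2 - 68x + 179 is irreducible over Q and is the minimal polynomial of α.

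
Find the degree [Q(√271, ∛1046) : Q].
[Q(√271, ∛1046) : Q] = 6

Let L = Q(√271, ∛1046). Since Q(√271) ⊂ L and [Q(√271):Q] = 2, the tower law gives 2 | [L:Q]. Likewise Q(∛1046) ⊂ L with [Q(∛1046):Q] = 3 (because 1046 is not a perfect cube), so 3 | [L:Q]. As gcd(2,3) = 1, [L:Q] is divisible by 6. Conversely L is generated over Q by √271 and ∛1046, so [L:Q] ≤ 2·3 = 6. Therefore [Q(√271, ∛1046) : Q] = 6.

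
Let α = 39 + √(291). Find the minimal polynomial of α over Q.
m_α(x) = x^2 - 78x + 1230

From α - 39 = √(291), squaring gives (α - 39)^2 = 291, i.e. α^2 - 78α + 1521 = 291, so α^2 - 78α + 1230 = 0. The discriminant of x^2 - 78x + 1230 is (-78)^2 - 4·(1230) = 6084 - 4920 = 1164, and 4·(291) is not a perfect square in Q since 291 is squarefree and ≠ 1. Hence x^2 - 78x + 1230 is irreducible over Q and is the minimal polynomial of α.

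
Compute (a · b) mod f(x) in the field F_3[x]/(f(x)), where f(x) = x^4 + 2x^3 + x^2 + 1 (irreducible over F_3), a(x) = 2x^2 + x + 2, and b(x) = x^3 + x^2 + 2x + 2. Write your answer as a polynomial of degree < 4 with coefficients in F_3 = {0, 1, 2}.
a · b ≡ x^3 + x + 2 (mod f(x))

Multiply in F_3[x]: a(x)·b(x) = (2x^2 + x + 2)·(x^3 + x^2 + 2x + 2) = 2x^5 + x^3 + 2x^2 + 1. This has degree ≥ 4, so divide by f(x) over F_3: 2x^5 + x^3 + 2x^2 + 1 = (2x + 2)·(x^4 + 2x^3 + x^2 + 1) + (x^3 + x + 2). Hence a·b ≡ x^3 + x + 2 (mod f). (F_3[x]/(f) is a field with 3^4 = 81 elements since f is irreducible of degree 4.)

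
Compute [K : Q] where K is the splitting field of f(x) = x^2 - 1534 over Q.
[K : Q] = 2

f(x) = x^2 - 1534 factors as (x - √1534)(x + √1534). The splitting field is K = Q(√1534). Since 1534 is squarefree and > 1, it is not a perfect square, so x^2 - 1534 is irreducible over Q and [Q(√1534) : Q] = 2. Hence [K : Q] = 2.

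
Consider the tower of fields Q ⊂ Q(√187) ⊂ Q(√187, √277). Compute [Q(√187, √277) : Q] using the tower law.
[Q(√187, √277) : Q] = 4

[Q(√187):Q] = 2 (min poly x^2 - 187, irreducible since 187 is squarefree > 1). For the top step, suppose √277 ∈ Q(√187), say √277 = c + d√187 with c, d ∈ Q. Squaring: 277 = c^2 + 187d^2 + 2cd√187. Since √187 ∉ Q this forces 2cd = 0. If d = 0 then √277 = c ∈ Q, contradicting 277 squarefree > 1. If c = 0 then 277 = 187d^2, so 187·277 = (187d)^2 is a perfect square in Q — but 187·277 = 51799 is not a perfect square (since 187 and 277 are distinct squarefree integers). Contradiction. Hence √277 ∉ Q(√187), so x^2 - 277 stays irreducible over Q(√187) and [Q(√187, √277) : Q(√187)] = 2. By the tower law, [Q(√187, √277) : Q] = 2 · 2 = 4.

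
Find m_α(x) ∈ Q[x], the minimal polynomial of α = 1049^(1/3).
m_α(x) = x^3 - 1049

α satisfies α^3 = 1049, so x^3 - 1049 annihilates α. By the rational root test, a rational root p/q (in lowest terms) of x^3 - 1049 would satisfy p^3 = 1049 q^3, forcing q = 1 and p^3 = 1049; but 1049 is not a perfect cube, contradiction. A monic cubic over Q with no rational root is irreducible (any nontrivial factorization would include a linear factor). Hence x^3 - 1049 is the minimal polynomial of α, and in particular [Q(α):Q] = 3.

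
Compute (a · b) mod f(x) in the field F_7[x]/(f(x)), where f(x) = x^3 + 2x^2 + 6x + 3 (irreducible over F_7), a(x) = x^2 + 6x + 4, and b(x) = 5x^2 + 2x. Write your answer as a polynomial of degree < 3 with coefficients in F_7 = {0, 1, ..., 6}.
a · b ≡ x + 4 (mod f(x))

Multiply in F_7[x]: a(x)·b(x) = (x^2 + 6x + 4)·(5x^2 + 2x) = 5x^4 + 4x^3 + 4x^2 + x. This has degree ≥ 3, so divide by f(x) over F_7: 5x^4 + 4x^3 + 4x^2 + x = (5x + 1)·(x^3 + 2x^2 + 6x + 3) + (x + 4). Hence a·b ≡ x + 4 (mod f). (F_7[x]/(f) is a field with 7^3 = 343 elements since f is irreducible of degree 3.)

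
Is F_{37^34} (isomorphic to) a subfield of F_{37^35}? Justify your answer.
No: F_{37^34} is not a subfield of F_{37^35}

F_{p^m} embeds in F_{p^n} iff m | n. Here 34 ∤ 35 (since 35 = 1·34 + 1 with remainder 1 ≠ 0), so F_{37^34} is not a subfield of F_{37^35}. Equivalently: if it were, the tower law would give 34 = [F_{37^34}:F_37] dividing [F_{37^35}:F_37] = 35, contradiction.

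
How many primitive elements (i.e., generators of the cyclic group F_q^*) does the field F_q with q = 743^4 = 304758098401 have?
There are φ(304758098400) = 64696320000 primitive elements

F_q^* is cyclic of order q - 1 = 304758098400. A cyclic group of order m has exactly φ(m) generators. Here m = 304758098400 = 2^5 · 3 · 5^2 · 7 · 31 · 53 · 61 · 181, so the number of primitive elements is φ(304758098400) = 64696320000.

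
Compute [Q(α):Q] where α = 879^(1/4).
[Q(α):Q] = 4

α is a root of x^4 - 879. By Eisenstein's criterion at the prime p = 3 (which divides the constant term 879 but p^2 = 9 does not, since 879 is squarefree), x^4 - 879 is irreducible over Q. Hence [Q(α):Q] = 4.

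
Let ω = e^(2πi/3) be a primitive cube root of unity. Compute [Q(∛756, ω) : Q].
[Q(∛756, ω) : Q] = 6

[Q(∛756):Q] = 3 (min poly x^3 - 756, irreducible since 756 is not a perfect cube). [Q(ω):Q] = 2 (min poly x^2 + x + 1). Since Q(∛756) ⊂ R and ω ∉ R, we have ω ∉ Q(∛756), so x^2 + x + 1 remains irreducible over Q(∛756) and [Q(∛756, ω) : Q(∛756)] = 2. By the tower law, [Q(∛756, ω) : Q] = 3 · 2 = 6. (In fact Q(∛756, ω) is the splitting field of x^3 - 756 over Q.)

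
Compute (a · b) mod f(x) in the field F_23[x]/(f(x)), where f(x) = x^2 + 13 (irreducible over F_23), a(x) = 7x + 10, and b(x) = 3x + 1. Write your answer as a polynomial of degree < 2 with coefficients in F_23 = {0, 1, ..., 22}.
a · b ≡ 14x + 13 (mod f(x))

Multiply in F_23[x]: a(x)·b(x) = (7x + 10)·(3x + 1) = 21x^2 + 14x + 10. This has degree ≥ 2, so divide by f(x) over F_23: 21x^2 + 14x + 10 = (21)·(x^2 + 13) + (14x + 13). Hence a·b ≡ 14x + 13 (mod f). (F_23[x]/(f) is a field with 23^2 = 529 elements since f is irreducible of degree 2.)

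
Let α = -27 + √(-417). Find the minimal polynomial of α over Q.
m_α(x) = x^2 + 54x + 1146

From α + 27 = √(-417), squaring gives (α + 27)^2 = -417, i.e. α^2 + 54α + 729 = -417, so α^2 + 54α + 1146 = 0. The discriminant of x^2 + 54x + 1146 is (54)^2 - 4·(1146) = 2916 - 4584 = -1668, and 4·(-417) is not a perfect square in Q since -417 is squarefree and ≠ 1. Hence x^2 + 54x + 1146 is irreducible over Q and is the minimal polynomial of α.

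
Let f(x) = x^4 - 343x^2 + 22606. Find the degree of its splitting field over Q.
[K : Q] = 4

Solving the quadratic in x^2: x^2 = (343 ± √(343^2 - 4·22606))/2 = (343 ± √27225)/2 = (343 ± 165)/2, giving x^2 = 89 or x^2 = 254. So f(x) = (x^2 - 89)(x^2 - 254) and the roots of f are ±√89, ±√254. Hence the splitting field is K = Q(√89, √254). Since 89 and 254 are distinct squarefree integers > 1, their product 22606 is not a perfect square, so √254 ∉ Q(√89). By the tower law [K:Q] = [Q(√89,√254):Q(√89)] · [Q(√89):Q] = 2 · 2 = 4.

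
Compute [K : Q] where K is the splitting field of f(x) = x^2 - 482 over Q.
[K : Q] = 2

f(x) = x^2 - 482 factors as (x - √482)(x + √482). The splitting field is K = Q(√482). Since 482 is squarefree and > 1, it is not a perfect square, so x^2 - 482 is irreducible over Q and [Q(√482) : Q] = 2. Hence [K : Q] = 2.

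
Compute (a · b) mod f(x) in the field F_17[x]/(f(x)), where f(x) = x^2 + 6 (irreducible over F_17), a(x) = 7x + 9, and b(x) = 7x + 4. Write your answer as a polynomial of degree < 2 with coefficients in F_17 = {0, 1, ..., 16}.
a · b ≡ 6x + 14 (mod f(x))

Multiply in F_17[x]: a(x)·b(x) = (7x + 9)·(7x + 4) = 15x^2 + 6x + 2. This has degree ≥ 2, so divide by f(x) over F_17: 15x^2 + 6x + 2 = (15)·(x^2 + 6) + (6x + 14). Hence a·b ≡ 6x + 14 (mod f). (F_17[x]/(f) is a field with 17^2 = 289 elements since f is irreducible of degree 2.)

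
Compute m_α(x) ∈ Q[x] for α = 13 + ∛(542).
m_α(x) = x^3 - 39x^2 + 507x - 2739

Set β = α - 13 = ∛(542), so β^3 = 542. Then (α - 13)^3 - 542 = 0, i.e. α is a root of g(x) = (x - 13)^3 - 542 = x^3 - 39x^2 + 507x - 2739. Since g(x) = h(x - 13) where h(x) = x^3 - 542, and h is irreducible over Q (because 542 is not a perfect cube, so h has no rational root, and a monic cubic with no rational root is irreducible), g is also irreducible (irreducibility is preserved under the substitution x → x - 13). Hence m_α(x) = x^3 - 39x^2 + 507x - 2739.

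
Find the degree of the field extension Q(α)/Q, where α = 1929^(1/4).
[Q(α):Q] = 4

α is a root of x^4 - 1929. By Eisenstein's criterion at the prime p = 3 (which divides the constant term 1929 but p^2 = 9 does not, since 1929 is squarefree), x^4 - 1929 is irreducible over Q. Hence [Q(α):Q] = 4.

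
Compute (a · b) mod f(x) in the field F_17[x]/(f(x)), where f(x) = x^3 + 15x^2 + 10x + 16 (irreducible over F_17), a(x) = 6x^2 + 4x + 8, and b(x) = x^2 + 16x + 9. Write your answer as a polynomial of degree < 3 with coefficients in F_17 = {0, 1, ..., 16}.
a · b ≡ x^2 + 2x + 14 (mod f(x))

Multiply in F_17[x]: a(x)·b(x) = (6x^2 + 4x + 8)·(x^2 + 16x + 9) = 6x^4 + 15x^3 + 7x^2 + 11x + 4. This has degree ≥ 3, so divide by f(x) over F_17: 6x^4 + 15x^3 + 7x^2 + 11x + 4 = (6x + 10)·(x^3 + 15x^2 + 10x + 16) + (x^2 + 2x + 14). Hence a·b ≡ x^2 + 2x + 14 (mod f). (F_17[x]/(f) is a field with 17^3 = 4913 elements since f is irreducible of degree 3.)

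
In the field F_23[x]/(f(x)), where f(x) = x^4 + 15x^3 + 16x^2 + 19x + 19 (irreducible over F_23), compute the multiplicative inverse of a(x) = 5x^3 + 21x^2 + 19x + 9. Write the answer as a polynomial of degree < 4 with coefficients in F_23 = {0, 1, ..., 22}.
a(x)^(-1) ≡ 6x^3 + 18x^2 + 2x + 2 (mod f(x))

Since f is irreducible over F_23, F_23[x]/(f) is a field and a(x) ≠ 0 has an inverse. Apply the extended Euclidean algorithm to f(x) and a(x) in F_23[x]: f(x) = (14x + 4)·a(x) + (11x^2 + x + 6);  a(x) = (13x + 7)·(11x^2 + x + 6) + (3x + 13);  (11x^2 + x + 6) = (19x + 10)·(3x + 13) + (14). The last nonzero remainder is the constant 14 = gcd(f, a) in F_23. Back-substituting through the division chain expresses 14 = s(x)·a(x) + t(x)·f(x) with s(x) ≡ 15x^3 + 22x^2 + 5x + 5 (mod f), so (15x^3 + 22x^2 + 5x + 5)·a(x) ≡ 14 (mod f). Multiplying by 14^(-1) ≡ 5 in F_23 gives a(x)^(-1) ≡ 5·(15x^3 + 22x^2 + 5x + 5) ≡ 6x^3 + 18x^2 + 2x + 2 (mod f). Check: (5x^3 + 21x^2 + 19x + 9)·(6x^3 + 18x^2 + 2x + 2) = 7x^6 + 9x^5 + 19x^4 + 11x^3 + 12x^2 + 10x + 18 ≡ 1 (mod x^4 + 15x^3 + 16x^2 + 19x + 19).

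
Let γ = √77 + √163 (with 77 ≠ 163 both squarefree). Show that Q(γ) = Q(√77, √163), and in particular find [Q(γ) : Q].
[Q(γ) : Q] = 4 (equivalently, Q(γ) = Q(√77, √163))

Obviously Q(γ) ⊆ Q(√77, √163), and [Q(√77, √163):Q] = 4 (since 77, 163 are distinct squarefree integers > 1 with 12551 not a perfect square). To show equality we compute the minimal polynomial of γ. From γ = √77 + √163: γ^2 = 77 + 2√(12551) + 163 = 240 + 2√(12551), so γ^2 - 240 = 2√(12551); squaring, (γ^2 - 240)^2 = 4·12551, i.e. γ^4 - 480γ^2 + 57600 - 50204 = 0, i.e. γ^4 - 480γ^2 + 7396 = 0. So γ is a root of x^4 - 480x^2 + 7396. This polynomial is irreducible over Q: it has no rational root (each ±√77 ± √163 is irrational), and any factorization into two quadratics over Q would force √(12551) ∈ Q (pairing opposite roots) or √77, √163 ∈ Q (other pairings), all impossible. Hence [Q(γ):Q] = 4 = [Q(√77, √163):Q], so Q(γ) = Q(√77, √163).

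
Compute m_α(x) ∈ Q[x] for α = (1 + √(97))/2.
m_α(x) = x^2 - x - 24

From 2α - 1 = √(97), squaring gives (2α - 1)^2 = 97, i.e. 4α^2 - 4α + 1 = 97, so α^2 - α + (1 - 97)/4 = 0. Since 97 ≡ 1 (mod 4), (1 - 97)/4 = -24 ∈ Z. The polynomial x^2 - x - 24 has discriminant 1 - 4·(-24) = 97, which is not a perfect square in Q (d = 97 is squarefree and ≠ 1), so x^2 - x - 24 is irreducible over Q. It is the minimal polynomial of α.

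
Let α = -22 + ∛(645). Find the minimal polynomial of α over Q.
m_α(x) = x^3 + 66x^2 + 1452x + 10003

Set β = α + 22 = ∛(645), so β^3 = 645. Then (α + 22)^3 - 645 = 0, i.e. α is a root of g(x) = (x + 22)^3 - 645 = x^3 + 66x^2 + 1452x + 10003. Since g(x) = h(x + 22) where h(x) = x^3 - 645, and h is irreducible over Q (because 645 is not a perfect cube, so h has no rational root, and a monic cubic with no rational root is irreducible), g is also irreducible (irreducibility is preserved under the substitution x → x + 22). Hence m_α(x) = x^3 + 66x^2 + 1452x + 10003.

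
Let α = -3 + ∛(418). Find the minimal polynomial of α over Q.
m_α(x) = x^3 + 9x^2 + 27x - 391

Set β = α + 3 = ∛(418), so β^3 = 418. Then (α + 3)^3 - 418 = 0, i.e. α is a root of g(x) = (x + 3)^3 - 418 = x^3 + 9x^2 + 27x - 391. Since g(x) = h(x + 3) where h(x) = x^3 - 418, and h is irreducible over Q (because 418 is not a perfect cube, so h has no rational root, and a monic cubic with no rational root is irreducible), g is also irreducible (irreducibility is preserved under the substitution x → x + 3). Hence m_α(x) = x^3 + 9x^2 + 27x - 391.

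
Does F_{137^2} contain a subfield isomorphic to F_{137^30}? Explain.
No: F_{137^30} is not a subfield of F_{137^2}

F_{p^m} embeds in F_{p^n} iff m | n. Here 30 ∤ 2 (since 2 = 0·30 + 2 with remainder 2 ≠ 0), so F_{137^30} is not a subfield of F_{137^2}. Equivalently: if it were, the tower law would give 30 = [F_{137^30}:F_137] dividing [F_{137^2}:F_137] = 2, contradiction.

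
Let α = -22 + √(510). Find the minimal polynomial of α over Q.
m_α(x) = x^2 + 44x - 26

From α + 22 = √(510), squaring gives (α + 22)^2 = 510, i.e. α^2 + 44α + 484 = 510, so α^2 + 44α - 26 = 0. The discriminant of x^2 + 44x - 26 is (44)^2 - 4·(-26) = 1936 + 104 = 2040, and 4·(510) is not a perfect square in Q since 510 is squarefree and ≠ 1. Hence x^2 + 44x - 26 is irreducible over Q and is the minimal polynomial of α.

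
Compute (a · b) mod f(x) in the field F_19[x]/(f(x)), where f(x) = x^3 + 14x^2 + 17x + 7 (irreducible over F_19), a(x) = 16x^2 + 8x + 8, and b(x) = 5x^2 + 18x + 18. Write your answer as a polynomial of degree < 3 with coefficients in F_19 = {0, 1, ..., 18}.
a · b ≡ 16x^2 + 6x + 7 (mod f(x))

Multiply in F_19[x]: a(x)·b(x) = (16x^2 + 8x + 8)·(5x^2 + 18x + 18) = 4x^4 + 5x^3 + 16x^2 + 3x + 11. This has degree ≥ 3, so divide by f(x) over F_19: 4x^4 + 5x^3 + 16x^2 + 3x + 11 = (4x + 6)·(x^3 + 14x^2 + 17x + 7) + (16x^2 + 6x + 7). Hence a·b ≡ 16x^2 + 6x + 7 (mod f). (F_19[x]/(f) is a field with 19^3 = 6859 elements since f is irreducible of degree 3.)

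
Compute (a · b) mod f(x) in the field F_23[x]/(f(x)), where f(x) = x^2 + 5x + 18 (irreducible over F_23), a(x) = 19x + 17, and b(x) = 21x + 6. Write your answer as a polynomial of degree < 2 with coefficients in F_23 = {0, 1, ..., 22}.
a · b ≡ 17x + 4 (mod f(x))

Multiply in F_23[x]: a(x)·b(x) = (19x + 17)·(21x + 6) = 8x^2 + 11x + 10. This has degree ≥ 2, so divide by f(x) over F_23: 8x^2 + 11x + 10 = (8)·(x^2 + 5x + 18) + (17x + 4). Hence a·b ≡ 17x + 4 (mod f). (F_23[x]/(f) is a field with 23^2 = 529 elements since f is irreducible of degree 2.)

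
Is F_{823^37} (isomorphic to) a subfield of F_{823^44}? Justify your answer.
No: F_{823^37} is not a subfield of F_{823^44}

F_{p^m} embeds in F_{p^n} iff m | n. Here 37 ∤ 44 (since 44 = 1·37 + 7 with remainder 7 ≠ 0), so F_{823^37} is not a subfield of F_{823^44}. Equivalently: if it were, the tower law would give 37 = [F_{823^37}:F_823] dividing [F_{823^44}:F_823] = 44, contradiction.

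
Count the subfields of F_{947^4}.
F_{947^4} has 3 subfields

The subfields of F_{p^n} are exactly the fields F_{p^d} for d | n (each is the fixed field of the unique index-d subgroup of Gal(F_{p^n}/F_p) ≅ Z/nZ). The divisors of n = 4 are {1, 2, 4}, giving 3 subfields: F_{947^1}, F_{947^2}, F_{947^4}.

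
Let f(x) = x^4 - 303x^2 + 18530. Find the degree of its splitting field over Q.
[K : Q] = 4

Solving the quadratic in x^2: x^2 = (303 ± √(303^2 - 4·18530))/2 = (303 ± √17689)/2 = (303 ± 133)/2, giving x^2 = 218 or x^2 = 85. So f(x) = (x^2 - 218)(x^2 - 85) and the roots of f are ±√218, ±√85. Hence the splitting field is K = Q(√218, √85). Since 218 and 85 are distinct squarefree integers > 1, their product 18530 is not a perfect square, so √85 ∉ Q(√218). By the tower law [K:Q] = [Q(√218,√85):Q(√218)] · [Q(√218):Q] = 2 · 2 = 4.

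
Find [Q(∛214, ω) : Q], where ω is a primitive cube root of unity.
[Q(∛214, ω) : Q] = 6

[Q(∛214):Q] = 3 (min poly x^3 - 214, irreducible since 214 is not a perfect cube). [Q(ω):Q] = 2 (min poly x^2 + x + 1). Since Q(∛214) ⊂ R and ω ∉ R, we have ω ∉ Q(∛214), so x^2 + x + 1 remains irreducible over Q(∛214) and [Q(∛214, ω) : Q(∛214)] = 2. By the tower law, [Q(∛214, ω) : Q] = 3 · 2 = 6. (In fact Q(∛214, ω) is the splitting field of x^3 - 214 over Q.)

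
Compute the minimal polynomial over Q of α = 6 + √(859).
m_α(x) = x^2 - 12x - 823

From α - 6 = √(859), squaring gives (α - 6)^2 = 859, i.e. α^2 - 12α + 36 = 859, so α^2 - 12α - 823 = 0. The discriminant of x^2 - 12x - 823 is (-12)^2 - 4·(-823) = 144 + 3292 = 3436, and 4·(859) is not a perfect square in Q since 859 is squarefree and ≠ 1. Hence x^2 - 12x - 823 is irreducible over Q and is the minimal polynomial of α.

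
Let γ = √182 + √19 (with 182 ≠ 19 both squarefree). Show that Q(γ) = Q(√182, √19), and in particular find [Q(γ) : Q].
[Q(γ) : Q] = 4 (equivalently, Q(γ) = Q(√182, √19))

Obviously Q(γ) ⊆ Q(√182, √19), and [Q(√182, √19):Q] = 4 (since 182, 19 are distinct squarefree integers > 1 with 3458 not a perfect square). To show equality we compute the minimal polynomial of γ. From γ = √182 + √19: γ^2 = 182 + 2√(3458) + 19 = 201 + 2√(3458), so γ^2 - 201 = 2√(3458); squaring, (γ^2 - 201)^2 = 4·3458, i.e. γ^4 - 402γ^2 + 40401 - 13832 = 0, i.e. γ^4 - 402γ^2 + 26569 = 0. So γ is a root of x^4 - 402x^2 + 26569. This polynomial is irreducible over Q: it has no rational root (each ±√182 ± √19 is irrational), and any factorization into two quadratics over Q would force √(3458) ∈ Q (pairing opposite roots) or √182, √19 ∈ Q (other pairings), all impossible. Hence [Q(γ):Q] = 4 = [Q(√182, √19):Q], so Q(γ) = Q(√182, √19).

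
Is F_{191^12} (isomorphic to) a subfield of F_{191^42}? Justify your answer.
No: F_{191^12} is not a subfield of F_{191^42}

F_{p^m} embeds in F_{p^n} iff m | n. Here 12 ∤ 42 (since 42 = 3·12 + 6 with remainder 6 ≠ 0), so F_{191^12} is not a subfield of F_{191^42}. Equivalently: if it were, the tower law would give 12 = [F_{191^12}:F_191] dividing [F_{191^42}:F_191] = 42, contradiction.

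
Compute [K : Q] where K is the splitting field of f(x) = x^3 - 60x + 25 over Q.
[K : Q] = 6

By the rational root test, any rational root of the monic integer polynomial f(x) = x^3 - 60x + 25 must be an integer dividing the constant term 25, i.e. one of ±{1, 5, 25}. Evaluating: f(1) = -34, f(-1) = 84, f(5) = -150, f(-5) = 200, f(25) = 14150, f(-25) = -14100; none is 0, so f has no rational root and is therefore irreducible over Q (a cubic with no linear factor over a field is irreducible). For an irreducible cubic, the Galois group is A_3 or S_3 according as the discriminant disc(f) = -4a^3 - 27b^2 = -4·(-60)^3 - 27·(25)^2 = 847125 is or is not a square in Q. Here disc(f) = 847125 is not a perfect square in Q, so the Galois group of f over Q is not contained in A_3 and must be all of S_3. The splitting field has degree |S_3| = 6 over Q, so [K : Q] = 6.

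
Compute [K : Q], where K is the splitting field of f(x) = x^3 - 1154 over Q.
[K : Q] = 6

The roots of x^3 - 1154 are ∛1154, ω∛1154, ω^2∛1154 where ω = e^(2πi/3) is a primitive cube root of unity, so K = Q(∛1154, ω). Now [Q(∛1154):Q] = 3 (since 1154 is not a perfect cube, x^3 - 1154 is irreducible) and [Q(ω):Q] = 2. Both 2 and 3 divide [K:Q], and [K:Q] ≤ 3·2 = 6, so [K:Q] = 6. (Equivalently: Q(∛1154) ⊂ R but ω ∉ R, so [K : Q(∛1154)] = 2.)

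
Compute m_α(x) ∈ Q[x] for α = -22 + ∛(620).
m_α(x) = x^3 + 66x^2 + 1452x + 10028

Set β = α + 22 = ∛(620), so β^3 = 620. Then (α + 22)^3 - 620 = 0, i.e. α is a root of g(x) = (x + 22)^3 - 620 = x^3 + 66x^2 + 1452x + 10028. Since g(x) = h(x + 22) where h(x) = x^3 - 620, and h is irreducible over Q (because 620 is not a perfect cube, so h has no rational root, and a monic cubic with no rational root is irreducible), g is also irreducible (irreducibility is preserved under the substitution x → x + 22). Hence m_α(x) = x^3 + 66x^2 + 1452x + 10028.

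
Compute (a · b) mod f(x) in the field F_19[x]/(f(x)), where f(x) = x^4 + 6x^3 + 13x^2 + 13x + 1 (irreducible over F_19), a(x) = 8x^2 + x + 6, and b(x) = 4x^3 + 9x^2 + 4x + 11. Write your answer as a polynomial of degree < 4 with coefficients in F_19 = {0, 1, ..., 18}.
a · b ≡ 3x^3 + 3x^2 + 10x + 11 (mod f(x))

Multiply in F_19[x]: a(x)·b(x) = (8x^2 + x + 6)·(4x^3 + 9x^2 + 4x + 11) = 13x^5 + 8x^3 + 13x^2 + 16x + 9. This has degree ≥ 4, so divide by f(x) over F_19: 13x^5 + 8x^3 + 13x^2 + 16x + 9 = (13x + 17)·(x^4 + 6x^3 + 13x^2 + 13x + 1) + (3x^3 + 3x^2 + 10x + 11). Hence a·b ≡ 3x^3 + 3x^2 + 10x + 11 (mod f). (F_19[x]/(f) is a field with 19^4 = 130321 elements since f is irreducible of degree 4.)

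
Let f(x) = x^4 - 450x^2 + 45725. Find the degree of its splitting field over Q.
[K : Q] = 4

Solving the quadratic in x^2: x^2 = (450 ± √(450^2 - 4·45725))/2 = (450 ± √19600)/2 = (450 ± 140)/2, giving x^2 = 155 or x^2 = 295. So f(x) = (x^2 - 155)(x^2 - 295) and the roots of f are ±√155, ±√295. Hence the splitting field is K = Q(√155, √295). Since 155 and 295 are distinct squarefree integers > 1, their product 45725 is not a perfect square, so √295 ∉ Q(√155). By the tower law [K:Q] = [Q(√155,√295):Q(√155)] · [Q(√155):Q] = 2 · 2 = 4.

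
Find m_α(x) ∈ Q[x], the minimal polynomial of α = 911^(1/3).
m_α(x) = x^3 - 911

α satisfies α^3 = 911, so x^3 - 911 annihilates α. By the rational root test, a rational root p/q (in lowest terms) of x^3 - 911 would satisfy p^3 = 911 q^3, forcing q = 1 and p^3 = 911; but 911 is not a perfect cube, contradiction. A monic cubic over Q with no rational root is irreducible (any nontrivial factorization would include a linear factor). Hence x^3 - 911 is the minimal polynomial of α, and in particular [Q(α):Q] = 3.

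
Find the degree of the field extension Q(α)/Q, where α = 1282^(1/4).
[Q(α):Q] = 4

α is a root of x^4 - 1282. By Eisenstein's criterion at the prime p = 2 (which divides the constant term 1282 but p^2 = 4 does not, since 1282 is squarefree), x^4 - 1282 is irreducible over Q. Hence [Q(α):Q] = 4.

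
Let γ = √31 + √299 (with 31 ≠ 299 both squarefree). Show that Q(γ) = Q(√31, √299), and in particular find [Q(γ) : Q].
[Q(γ) : Q] = 4 (equivalently, Q(γ) = Q(√31, √299))

Obviously Q(γ) ⊆ Q(√31, √299), and [Q(√31, √299):Q] = 4 (since 31, 299 are distinct squarefree integers > 1 with 9269 not a perfect square). To show equality we compute the minimal polynomial of γ. From γ = √31 + √299: γ^2 = 31 + 2√(9269) + 299 = 330 + 2√(9269), so γ^2 - 330 = 2√(9269); squaring, (γ^2 - 330)^2 = 4·9269, i.e. γ^4 - 660γ^2 + 108900 - 37076 = 0, i.e. γ^4 - 660γ^2 + 71824 = 0. So γ is a root of x^4 - 660x^2 + 71824. This polynomial is irreducible over Q: it has no rational root (each ±√31 ± √299 is irrational), and any factorization into two quadratics over Q would force √(9269) ∈ Q (pairing opposite roots) or √31, √299 ∈ Q (other pairings), all impossible. Hence [Q(γ):Q] = 4 = [Q(√31, √299):Q], so Q(γ) = Q(√31, √299).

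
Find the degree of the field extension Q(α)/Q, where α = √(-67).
[Q(α):Q] = 2

[Q(α):Q] equals the degree of the minimal polynomial of α. Here α^2 = -67 and x^2 + 67 is irreducible (d = -67 is squarefree, ≠ 1, hence not a square), so deg(m_α) = 2. Thus [Q(α):Q] = 2.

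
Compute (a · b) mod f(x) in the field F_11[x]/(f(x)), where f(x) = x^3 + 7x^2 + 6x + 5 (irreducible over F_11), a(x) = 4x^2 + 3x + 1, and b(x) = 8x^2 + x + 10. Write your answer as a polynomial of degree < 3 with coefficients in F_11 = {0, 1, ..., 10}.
a · b ≡ 10x^2 + 2x (mod f(x))

Multiply in F_11[x]: a(x)·b(x) = (4x^2 + 3x + 1)·(8x^2 + x + 10) = 10x^4 + 6x^3 + 7x^2 + 9x + 10. This has degree ≥ 3, so divide by f(x) over F_11: 10x^4 + 6x^3 + 7x^2 + 9x + 10 = (10x + 2)·(x^3 + 7x^2 + 6x + 5) + (10x^2 + 2x). Hence a·b ≡ 10x^2 + 2x (mod f). (F_11[x]/(f) is a field with 11^3 = 1331 elements since f is irreducible of degree 3.)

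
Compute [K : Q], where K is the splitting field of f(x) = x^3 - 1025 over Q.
[K : Q] = 6

The roots of x^3 - 1025 are ∛1025, ω∛1025, ω^2∛1025 where ω = e^(2πi/3) is a primitive cube root of unity, so K = Q(∛1025, ω). Now [Q(∛1025):Q] = 3 (since 1025 is not a perfect cube, x^3 - 1025 is irreducible) and [Q(ω):Q] = 2. Both 2 and 3 divide [K:Q], and [K:Q] ≤ 3·2 = 6, so [K:Q] = 6. (Equivalently: Q(∛1025) ⊂ R but ω ∉ R, so [K : Q(∛1025)] = 2.)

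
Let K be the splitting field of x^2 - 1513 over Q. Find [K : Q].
[K : Q] = 2

f(x) = x^2 - 1513 factors as (x - √1513)(x + √1513). The splitting field is K = Q(√1513). Since 1513 is squarefree and > 1, it is not a perfect square, so x^2 - 1513 is irreducible over Q and [Q(√1513) : Q] = 2. Hence [K : Q] = 2.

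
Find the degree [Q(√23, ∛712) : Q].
[Q(√23, ∛712) : Q] = 6

Let L = Q(√23, ∛712). Since Q(√23) ⊂ L and [Q(√23):Q] = 2, the tower law gives 2 | [L:Q]. Likewise Q(∛712) ⊂ L with [Q(∛712):Q] = 3 (because 712 is not a perfect cube), so 3 | [L:Q]. As gcd(2,3) = 1, [L:Q] is divisible by 6. Conversely L is generated over Q by √23 and ∛712, so [L:Q] ≤ 2·3 = 6. Therefore [Q(√23, ∛712) : Q] = 6.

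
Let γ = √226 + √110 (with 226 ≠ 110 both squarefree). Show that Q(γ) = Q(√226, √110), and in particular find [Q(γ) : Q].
[Q(γ) : Q] = 4 (equivalently, Q(γ) = Q(√226, √110))

Obviously Q(γ) ⊆ Q(√226, √110), and [Q(√226, √110):Q] = 4 (since 226, 110 are distinct squarefree integers > 1 with 24860 not a perfect square). To show equality we compute the minimal polynomial of γ. From γ = √226 + √110: γ^2 = 226 + 2√(24860) + 110 = 336 + 2√(24860), so γ^2 - 336 = 2√(24860); squaring, (γ^2 - 336)^2 = 4·24860, i.e. γ^4 - 672γ^2 + 112896 - 99440 = 0, i.e. γ^4 - 672γ^2 + 13456 = 0. So γ is a root of x^4 - 672x^2 + 13456. This polynomial is irreducible over Q: it has no rational root (each ±√226 ± √110 is irrational), and any factorization into two quadratics over Q would force √(24860) ∈ Q (pairing opposite roots) or √226, √110 ∈ Q (other pairings), all impossible. Hence [Q(γ):Q] = 4 = [Q(√226, √110):Q], so Q(γ) = Q(√226, √110).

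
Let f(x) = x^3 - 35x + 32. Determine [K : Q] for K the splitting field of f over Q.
[K : Q] = 6

By the rational root test, any rational root of the monic integer polynomial f(x) = x^3 - 35x + 32 must be an integer dividing the constant term 32, i.e. one of ±{1, 2, 4, 8, 16, 32}. Evaluating: f(1) = -2, f(-1) = 66, f(2) = -30, f(-2) = 94, f(4) = -44, f(-4) = 108, f(8) = 264, f(-8) = -200, f(16) = 3568, f(-16) = -3504, f(32) = 31680, f(-32) = -31616; none is 0, so f has no rational root and is therefore irreducible over Q (a cubic with no linear factor over a field is irreducible). For an irreducible cubic, the Galois group is A_3 or S_3 according as the discriminant disc(f) = -4a^3 - 27b^2 = -4·(-35)^3 - 27·(32)^2 = 143852 is or is not a square in Q. Here disc(f) = 143852 is not a perfect square in Q, so the Galois group of f over Q is not contained in A_3 and must be all of S_3. The splitting field has degree |S_3| = 6 over Q, so [K : Q] = 6.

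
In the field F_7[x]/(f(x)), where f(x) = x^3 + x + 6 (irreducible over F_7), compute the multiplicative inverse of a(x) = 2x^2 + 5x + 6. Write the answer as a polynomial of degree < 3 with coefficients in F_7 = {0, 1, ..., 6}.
a(x)^(-1) ≡ 5x^2 + x + 5 (mod f(x))

Since f is irreducible over F_7, F_7[x]/(f) is a field and a(x) ≠ 0 has an inverse. Apply the extended Euclidean algorithm to f(x) and a(x) in F_7[x]: f(x) = (4x + 4)·a(x) + (6x + 3);  a(x) = (5x + 3)·(6x + 3) + (4). The last nonzero remainder is the constant 4 = gcd(f, a) in F_7. Back-substituting through the division chain expresses 4 = s(x)·a(x) + t(x)·f(x) with s(x) ≡ 6x^2 + 4x + 6 (mod f), so (6x^2 + 4x + 6)·a(x) ≡ 4 (mod f). Multiplying by 4^(-1) ≡ 2 in F_7 gives a(x)^(-1) ≡ 2·(6x^2 + 4x + 6) ≡ 5x^2 + x + 5 (mod f). Check: (2x^2 + 5x + 6)·(5x^2 + x + 5) = 3x^4 + 6x^3 + 3x^2 + 3x + 2 ≡ 1 (mod x^3 + x + 6).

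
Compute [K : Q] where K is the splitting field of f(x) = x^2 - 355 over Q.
[K : Q] = 2

f(x) = x^2 - 355 factors as (x - √355)(x + √355). The splitting field is K = Q(√355). Since 355 is squarefree and > 1, it is not a perfect square, so x^2 - 355 is irreducible over Q and [Q(√355) : Q] = 2. Hence [K : Q] = 2.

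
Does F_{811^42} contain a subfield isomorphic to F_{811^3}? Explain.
Yes: F_{811^3} is a subfield of F_{811^42}

F_{p^m} embeds in F_{p^n} iff m | n (since F_{p^n} is the splitting field of x^(p^n) - x, and F_{p^m} ⊂ F_{p^n} forces p^n to be a power of p^m, i.e. m | n; conversely if m | n then every root of x^(p^m) - x is a root of x^(p^n) - x). Here 3 | 42 (since 42 = 14·3), so F_{811^3} is a subfield of F_{811^42}, and [F_{811^42} : F_{811^3}] = 42/3 = 14.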